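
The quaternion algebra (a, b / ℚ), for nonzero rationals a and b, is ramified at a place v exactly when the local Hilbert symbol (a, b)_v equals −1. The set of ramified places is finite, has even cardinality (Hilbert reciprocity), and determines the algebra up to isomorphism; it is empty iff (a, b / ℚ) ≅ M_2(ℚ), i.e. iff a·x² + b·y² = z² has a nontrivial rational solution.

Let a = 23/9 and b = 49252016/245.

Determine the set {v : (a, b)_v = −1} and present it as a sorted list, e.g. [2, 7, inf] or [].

(a, b) ≡ (23, 55) mod (ℚ^×)²; places V = {2, 3, 5, 7, 11, 23, ∞}.
(a,b)_∞: sgn(23)=+, sgn(55)=+, so +1.
(a,b)_7: α=0, u≡1; β=-2, v≡6 (mod 7); (1|7)=+1, (6|7)=-1; sign (−1)^0·+1^-2·-1^0 = +1.
(a,b)_3: α=-2, u≡2; β=0, v≡1 (mod 3); (2|3)=-1, (1|3)=+1; sign (−1)^0·-1^0·+1^-2 = +1.
(a,b)_11: α=0, u≡5; β=1, v≡9 (mod 11); (5|11)=+1, (9|11)=+1; sign (−1)^0·+1^1·+1^0 = +1.
(a,b)_23: α=1, u≡18; β=4, v≡1 (mod 23); (18|23)=+1, (1|23)=+1; sign (−1)^0·+1^4·+1^1 = +1.
(a,b)_2: α=0, β=4; u≡7, v≡7 (mod 8); ε(u)ε(v)=1·1, αω(v)=0·0, βω(u)=4·0; sum ≡ 1  ⇒  -1.
(a,b)_5: α=0, u≡2; β=-1, v≡4 (mod 5); (2|5)=-1, (4|5)=+1; sign (−1)^0·-1^-1·+1^0 = -1.
|Ram(23, 55)| = 2, even; anisotropic at {2, 5}.

[2, 5]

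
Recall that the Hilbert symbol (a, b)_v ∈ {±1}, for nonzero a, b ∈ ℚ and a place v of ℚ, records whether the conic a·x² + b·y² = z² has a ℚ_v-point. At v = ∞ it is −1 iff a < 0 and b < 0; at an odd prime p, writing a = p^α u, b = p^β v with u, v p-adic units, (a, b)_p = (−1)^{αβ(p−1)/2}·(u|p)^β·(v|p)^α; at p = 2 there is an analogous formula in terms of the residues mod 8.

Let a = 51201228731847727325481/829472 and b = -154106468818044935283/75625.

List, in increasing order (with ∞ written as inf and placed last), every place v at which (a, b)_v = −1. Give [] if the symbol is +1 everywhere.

Mod squares: a ≡ 1378, b ≡ -3. Check v ∈ {∞, 2, 3, 5, 7, 11, 13, 19, 23, 29, 31, 53}.
v=7: a=7^-2·(≡5), b=7^2·(≡4) mod 7; (5|7)=-1, (4|7)=+1; (−1)^{-2·2·3}·(-1)^2·(+1)^-2 = +1.
v=2: v_2(a)=-5, v_2(b)=0; units ≡ 1, 5 (mod 8); ε·ε+αω+βω = 0·0+-5·1+0·0 ≡ 1  ⇒  (a,b)_2 = -1.
v=31: a=31^0·(≡8), b=31^2·(≡4) mod 31; (8|31)=+1, (4|31)=+1; (−1)^{0·2·15}·(+1)^2·(+1)^0 = +1.
v=11: a=11^0·(≡3), b=11^-2·(≡7) mod 11; (3|11)=+1, (7|11)=-1; (−1)^{0·-2·5}·(+1)^-2·(-1)^0 = +1.
v=23: a=23^-2·(≡14), b=23^0·(≡21) mod 23; (14|23)=-1, (21|23)=-1; (−1)^{-2·0·11}·(-1)^0·(-1)^-2 = +1.
v=29: a=29^6·(≡2), b=29^4·(≡27) mod 29; (2|29)=-1, (27|29)=-1; (−1)^{6·4·14}·(-1)^4·(-1)^6 = +1.
v=∞: 1378 > 0 and -3 < 0  ⇒  (a,b)_∞ = +1.
v=3: a=3^6·(≡1), b=3^3·(≡2) mod 3; (1|3)=+1, (2|3)=-1; (−1)^{6·3·1}·(+1)^3·(-1)^6 = +1.
v=19: a=19^2·(≡18), b=19^2·(≡11) mod 19; (18|19)=-1, (11|19)=+1; (−1)^{2·2·9}·(-1)^2·(+1)^2 = +1.
v=5: a=5^0·(≡3), b=5^-4·(≡2) mod 5; (3|5)=-1, (2|5)=-1; (−1)^{0·-4·2}·(-1)^-4·(-1)^0 = +1.
v=53: a=53^3·(≡20), b=53^2·(≡3) mod 53; (20|53)=-1, (3|53)=-1; (−1)^{3·2·26}·(-1)^2·(-1)^3 = -1.
v=13: a=13^3·(≡7), b=13^2·(≡10) mod 13; (7|13)=-1, (10|13)=+1; (−1)^{3·2·6}·(-1)^2·(+1)^3 = +1.
(1378, -3 / ℚ) ramifies at {2, 53}: a division algebra.

[2, 53]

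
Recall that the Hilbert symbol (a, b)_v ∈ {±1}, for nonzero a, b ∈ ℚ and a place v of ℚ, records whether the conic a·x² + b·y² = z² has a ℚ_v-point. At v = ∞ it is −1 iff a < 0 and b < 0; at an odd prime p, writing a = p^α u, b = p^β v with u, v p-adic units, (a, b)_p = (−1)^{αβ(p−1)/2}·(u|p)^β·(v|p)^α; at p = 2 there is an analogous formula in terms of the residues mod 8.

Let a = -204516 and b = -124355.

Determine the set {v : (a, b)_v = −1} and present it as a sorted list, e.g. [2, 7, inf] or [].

[7, 11, 17, inf]

(a, b) ≡ (-5681, -124355) mod (ℚ^×)²; places V = {2, 3, 5, 7, 11, 13, 17, 19, 23, ∞}.
(a,b)_23: α=1, u≡9; β=0, v≡6 (mod 23); (9|23)=+1, (6|23)=+1; sign (−1)^0·+1^0·+1^1 = +1.
(a,b)_13: α=1, u≡11; β=0, v≡3 (mod 13); (11|13)=-1, (3|13)=+1; sign (−1)^0·-1^0·+1^1 = +1.
(a,b)_7: α=0, u≡3; β=1, v≡1 (mod 7); (3|7)=-1, (1|7)=+1; sign (−1)^0·-1^1·+1^0 = -1.
(a,b)_11: α=0, u≡7; β=1, v≡3 (mod 11); (7|11)=-1, (3|11)=+1; sign (−1)^0·-1^1·+1^0 = -1.
(a,b)_19: α=1, u≡9; β=1, v≡10 (mod 19); (9|19)=+1, (10|19)=-1; sign (−1)^1·+1^1·-1^1 = +1.
(a,b)_17: α=0, u≡11; β=1, v≡12 (mod 17); (11|17)=-1, (12|17)=-1; sign (−1)^0·-1^1·-1^0 = -1.
(a,b)_5: α=0, u≡4; β=1, v≡4 (mod 5); (4|5)=+1, (4|5)=+1; sign (−1)^0·+1^1·+1^0 = +1.
(a,b)_2: α=2, β=0; u≡7, v≡5 (mod 8); ε(u)ε(v)=1·0, αω(v)=2·1, βω(u)=0·0; sum ≡ 0  ⇒  +1.
(a,b)_∞: sgn(-5681)=−, sgn(-124355)=−, so -1.
(a,b)_3: α=2, u≡1; β=0, v≡1 (mod 3); (1|3)=+1, (1|3)=+1; sign (−1)^0·+1^0·+1^2 = +1.
(-5681, -124355 / ℚ) ramifies at {7, 11, 17, ∞}: a division algebra.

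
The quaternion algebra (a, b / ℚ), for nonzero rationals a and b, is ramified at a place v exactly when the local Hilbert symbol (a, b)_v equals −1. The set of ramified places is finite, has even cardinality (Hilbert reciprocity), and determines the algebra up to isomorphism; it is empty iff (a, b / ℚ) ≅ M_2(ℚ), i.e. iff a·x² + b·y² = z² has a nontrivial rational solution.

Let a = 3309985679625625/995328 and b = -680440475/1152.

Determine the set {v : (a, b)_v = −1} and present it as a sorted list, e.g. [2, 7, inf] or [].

Mod squares: a ≡ 3, b ≡ -22. Check v ∈ {∞, 2, 3, 5, 7, 11, 13, 19}.
v=5: a=5^4·(≡2), b=5^2·(≡3) mod 5; (2|5)=-1, (3|5)=-1; (−1)^{4·2·2}·(-1)^2·(-1)^4 = +1.
v=∞: 3 > 0 and -22 < 0  ⇒  (a,b)_∞ = +1.
v=11: a=11^6·(≡9), b=11^5·(≡4) mod 11; (9|11)=+1, (4|11)=+1; (−1)^{6·5·5}·(+1)^5·(+1)^6 = +1.
v=7: a=7^2·(≡3), b=7^0·(≡5) mod 7; (3|7)=-1, (5|7)=-1; (−1)^{2·0·3}·(-1)^0·(-1)^2 = +1.
v=2: v_2(a)=-12, v_2(b)=-7; units ≡ 3, 5 (mod 8); ε·ε+αω+βω = 1·0+-12·1+-7·1 ≡ 1  ⇒  (a,b)_2 = -1.
v=19: a=19^2·(≡18), b=19^0·(≡7) mod 19; (18|19)=-1, (7|19)=+1; (−1)^{2·0·9}·(-1)^0·(+1)^2 = +1.
v=3: a=3^-5·(≡1), b=3^-2·(≡2) mod 3; (1|3)=+1, (2|3)=-1; (−1)^{-5·-2·1}·(+1)^-2·(-1)^-5 = -1.
v=13: a=13^2·(≡12), b=13^2·(≡9) mod 13; (12|13)=+1, (9|13)=+1; (−1)^{2·2·6}·(+1)^2·(+1)^2 = +1.
|Ram(3, -22)| = 2, even; anisotropic at {2, 3}.

[2, 3]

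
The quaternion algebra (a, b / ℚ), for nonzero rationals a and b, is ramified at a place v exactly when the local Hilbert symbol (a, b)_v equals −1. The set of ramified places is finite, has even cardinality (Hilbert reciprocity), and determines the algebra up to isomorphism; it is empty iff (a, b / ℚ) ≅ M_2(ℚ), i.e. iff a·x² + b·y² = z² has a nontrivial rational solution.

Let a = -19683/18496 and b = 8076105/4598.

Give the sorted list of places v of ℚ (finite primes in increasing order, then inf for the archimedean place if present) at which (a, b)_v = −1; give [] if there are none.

Mod squares: a ≡ -3, b ≡ 13110. Check v ∈ {∞, 2, 3, 5, 11, 17, 19, 23}.
v=19: a=19^0·(≡17), b=19^-1·(≡7) mod 19; (17|19)=+1, (7|19)=+1; (−1)^{0·-1·9}·(+1)^-1·(+1)^0 = +1.
v=11: a=11^0·(≡8), b=11^-2·(≡3) mod 11; (8|11)=-1, (3|11)=+1; (−1)^{0·-2·5}·(-1)^-2·(+1)^0 = +1.
v=2: v_2(a)=-6, v_2(b)=-1; units ≡ 5, 3 (mod 8); ε·ε+αω+βω = 0·1+-6·1+-1·1 ≡ 1  ⇒  (a,b)_2 = -1.
v=23: a=23^0·(≡7), b=23^1·(≡3) mod 23; (7|23)=-1, (3|23)=+1; (−1)^{0·1·11}·(-1)^1·(+1)^0 = -1.
v=5: a=5^0·(≡2), b=5^1·(≡2) mod 5; (2|5)=-1, (2|5)=-1; (−1)^{0·1·2}·(-1)^1·(-1)^0 = -1.
v=∞: -3 < 0 and 13110 > 0  ⇒  (a,b)_∞ = +1.
v=3: a=3^9·(≡2), b=3^5·(≡2) mod 3; (2|3)=-1, (2|3)=-1; (−1)^{9·5·1}·(-1)^5·(-1)^9 = -1.
v=17: a=17^-2·(≡12), b=17^2·(≡6) mod 17; (12|17)=-1, (6|17)=-1; (−1)^{-2·2·8}·(-1)^2·(-1)^-2 = +1.
(-3, 13110 / ℚ) ramifies at {2, 3, 5, 23}: a division algebra.

[2, 3, 5, 23]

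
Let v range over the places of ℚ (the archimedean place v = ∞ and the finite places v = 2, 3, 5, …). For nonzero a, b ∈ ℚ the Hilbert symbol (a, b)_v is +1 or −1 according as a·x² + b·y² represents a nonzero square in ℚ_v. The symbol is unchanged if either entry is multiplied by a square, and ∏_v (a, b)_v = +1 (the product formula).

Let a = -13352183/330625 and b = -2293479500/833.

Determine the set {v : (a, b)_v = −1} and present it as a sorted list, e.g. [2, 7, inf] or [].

(a, b) ≡ (-47, -737035) mod (ℚ^×)²; places V = {2, 5, 7, 13, 17, 23, 29, 41, 47, ∞}.
(a,b)_41: α=2, u≡11; β=0, v≡24 (mod 41); (11|41)=-1, (24|41)=-1; sign (−1)^0·-1^0·-1^2 = +1.
(a,b)_13: α=2, u≡8; β=1, v≡5 (mod 13); (8|13)=-1, (5|13)=-1; sign (−1)^0·-1^1·-1^2 = -1.
(a,b)_∞: sgn(-47)=−, sgn(-737035)=−, so -1.
(a,b)_2: α=0, β=2; u≡1, v≡5 (mod 8); ε(u)ε(v)=0·0, αω(v)=0·1, βω(u)=2·0; sum ≡ 0  ⇒  +1.
(a,b)_7: α=0, u≡2; β=-2, v≡1 (mod 7); (2|7)=+1, (1|7)=+1; sign (−1)^0·+1^-2·+1^0 = +1.
(a,b)_29: α=0, u≡8; β=1, v≡8 (mod 29); (8|29)=-1, (8|29)=-1; sign (−1)^0·-1^1·-1^0 = -1.
(a,b)_17: α=0, u≡16; β=-1, v≡7 (mod 17); (16|17)=+1, (7|17)=-1; sign (−1)^0·+1^-1·-1^0 = +1.
(a,b)_23: α=-2, u≡19; β=3, v≡20 (mod 23); (19|23)=-1, (20|23)=-1; sign (−1)^0·-1^3·-1^-2 = -1.
(a,b)_5: α=-4, u≡3; β=3, v≡3 (mod 5); (3|5)=-1, (3|5)=-1; sign (−1)^0·-1^3·-1^-4 = -1.
(a,b)_47: α=1, u≡41; β=0, v≡44 (mod 47); (41|47)=-1, (44|47)=-1; sign (−1)^0·-1^0·-1^1 = -1.
|Ram(-47, -737035)| = 6, even; anisotropic at {5, 13, 23, 29, 47, ∞}.

[5, 13, 23, 29, 47, inf]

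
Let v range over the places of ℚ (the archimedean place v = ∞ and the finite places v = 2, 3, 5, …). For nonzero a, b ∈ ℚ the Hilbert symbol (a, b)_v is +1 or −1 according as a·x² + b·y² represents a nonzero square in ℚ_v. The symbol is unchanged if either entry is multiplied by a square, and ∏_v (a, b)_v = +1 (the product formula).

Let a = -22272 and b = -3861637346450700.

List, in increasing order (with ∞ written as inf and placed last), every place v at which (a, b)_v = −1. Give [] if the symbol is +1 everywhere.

(a, b) ≡ (-87, -6066483) mod (ℚ^×)²; places V = {2, 3, 5, 29, 31, 37, 41, 43, ∞}.
(a,b)_29: α=1, u≡15; β=4, v≡27 (mod 29); (15|29)=-1, (27|29)=-1; sign (−1)^0·-1^4·-1^1 = -1.
(a,b)_43: α=0, u≡2; β=1, v≡27 (mod 43); (2|43)=-1, (27|43)=-1; sign (−1)^0·-1^1·-1^0 = -1.
(a,b)_∞: sgn(-87)=−, sgn(-6066483)=−, so -1.
(a,b)_31: α=0, u≡17; β=1, v≡5 (mod 31); (17|31)=-1, (5|31)=+1; sign (−1)^0·-1^1·+1^0 = -1.
(a,b)_5: α=0, u≡3; β=2, v≡2 (mod 5); (3|5)=-1, (2|5)=-1; sign (−1)^0·-1^2·-1^0 = +1.
(a,b)_3: α=1, u≡1; β=3, v≡1 (mod 3); (1|3)=+1, (1|3)=+1; sign (−1)^1·+1^3·+1^1 = -1.
(a,b)_41: α=0, u≡32; β=1, v≡38 (mod 41); (32|41)=+1, (38|41)=-1; sign (−1)^0·+1^1·-1^0 = +1.
(a,b)_37: α=0, u≡2; β=1, v≡30 (mod 37); (2|37)=-1, (30|37)=+1; sign (−1)^0·-1^1·+1^0 = -1.
(a,b)_2: α=8, β=2; u≡1, v≡5 (mod 8); ε(u)ε(v)=0·0, αω(v)=8·1, βω(u)=2·0; sum ≡ 0  ⇒  +1.
|Ram(-87, -6066483)| = 6, even; anisotropic at {3, 29, 31, 37, 43, ∞}.

[3, 29, 31, 37, 43, inf]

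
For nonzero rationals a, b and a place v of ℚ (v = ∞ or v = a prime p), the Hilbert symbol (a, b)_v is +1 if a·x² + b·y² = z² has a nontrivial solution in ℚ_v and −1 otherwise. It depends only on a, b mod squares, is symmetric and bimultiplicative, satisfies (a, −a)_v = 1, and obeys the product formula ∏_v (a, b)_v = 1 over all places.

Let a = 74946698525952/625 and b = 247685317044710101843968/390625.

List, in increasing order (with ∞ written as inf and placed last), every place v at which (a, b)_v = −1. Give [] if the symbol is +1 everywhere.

Mod squares: a ≡ 253, b ≡ 22678. Check v ∈ {∞, 2, 3, 5, 11, 17, 23, 29}.
v=5: a=5^-4·(≡2), b=5^-8·(≡3) mod 5; (2|5)=-1, (3|5)=-1; (−1)^{-4·-8·2}·(-1)^-8·(-1)^-4 = +1.
v=∞: 253 > 0 and 22678 > 0  ⇒  (a,b)_∞ = +1.
v=11: a=11^1·(≡1), b=11^2·(≡8) mod 11; (1|11)=+1, (8|11)=-1; (−1)^{1·2·5}·(+1)^2·(-1)^1 = -1.
v=29: a=29^2·(≡2), b=29^3·(≡25) mod 29; (2|29)=-1, (25|29)=+1; (−1)^{2·3·14}·(-1)^3·(+1)^2 = -1.
v=3: a=3^2·(≡1), b=3^4·(≡1) mod 3; (1|3)=+1, (1|3)=+1; (−1)^{2·4·1}·(+1)^4·(+1)^2 = +1.
v=2: v_2(a)=8, v_2(b)=15; units ≡ 5, 3 (mod 8); ε·ε+αω+βω = 0·1+8·1+15·1 ≡ 1  ⇒  (a,b)_2 = -1.
v=17: a=17^2·(≡4), b=17^3·(≡2) mod 17; (4|17)=+1, (2|17)=+1; (−1)^{2·3·8}·(+1)^3·(+1)^2 = +1.
v=23: a=23^3·(≡19), b=23^5·(≡10) mod 23; (19|23)=-1, (10|23)=-1; (−1)^{3·5·11}·(-1)^5·(-1)^3 = -1.
|Ram(253, 22678)| = 4, even; anisotropic at {2, 11, 23, 29}.

[2, 11, 23, 29]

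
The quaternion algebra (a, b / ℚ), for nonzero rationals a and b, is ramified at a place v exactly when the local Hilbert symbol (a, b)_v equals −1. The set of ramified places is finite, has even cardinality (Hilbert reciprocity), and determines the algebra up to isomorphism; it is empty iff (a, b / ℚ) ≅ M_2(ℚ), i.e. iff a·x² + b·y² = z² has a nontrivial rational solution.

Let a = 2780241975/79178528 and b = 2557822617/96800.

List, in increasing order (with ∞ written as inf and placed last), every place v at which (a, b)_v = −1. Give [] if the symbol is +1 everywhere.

[7, 19, 23, 37]

Mod squares: a ≡ 305102, b ≡ 7017346. Check v ∈ {∞, 2, 3, 5, 7, 11, 13, 19, 23, 31, 37}.
v=13: a=13^-2·(≡6), b=13^0·(≡6) mod 13; (6|13)=-1, (6|13)=-1; (−1)^{-2·0·6}·(-1)^0·(-1)^-2 = +1.
v=31: a=31^1·(≡12), b=31^1·(≡19) mod 31; (12|31)=-1, (19|31)=+1; (−1)^{1·1·15}·(-1)^1·(+1)^1 = +1.
v=∞: 305102 > 0 and 7017346 > 0  ⇒  (a,b)_∞ = +1.
v=37: a=37^1·(≡5), b=37^1·(≡12) mod 37; (5|37)=-1, (12|37)=+1; (−1)^{1·1·18}·(-1)^1·(+1)^1 = -1.
v=23: a=23^0·(≡7), b=23^1·(≡15) mod 23; (7|23)=-1, (15|23)=-1; (−1)^{0·1·11}·(-1)^1·(-1)^0 = -1.
v=7: a=7^1·(≡4), b=7^1·(≡1) mod 7; (4|7)=+1, (1|7)=+1; (−1)^{1·1·3}·(+1)^1·(+1)^1 = -1.
v=3: a=3^6·(≡2), b=3^6·(≡1) mod 3; (2|3)=-1, (1|3)=+1; (−1)^{6·6·1}·(-1)^6·(+1)^6 = +1.
v=19: a=19^1·(≡13), b=19^1·(≡3) mod 19; (13|19)=-1, (3|19)=-1; (−1)^{1·1·9}·(-1)^1·(-1)^1 = -1.
v=11: a=11^-4·(≡7), b=11^-2·(≡8) mod 11; (7|11)=-1, (8|11)=-1; (−1)^{-4·-2·5}·(-1)^-2·(-1)^-4 = +1.
v=2: v_2(a)=-5, v_2(b)=-5; units ≡ 7, 1 (mod 8); ε·ε+αω+βω = 1·0+-5·0+-5·0 ≡ 0  ⇒  (a,b)_2 = +1.
v=5: a=5^2·(≡3), b=5^-2·(≡1) mod 5; (3|5)=-1, (1|5)=+1; (−1)^{2·-2·2}·(-1)^-2·(+1)^2 = +1.
|Ram(305102, 7017346)| = 4, even; anisotropic at {7, 19, 23, 37}.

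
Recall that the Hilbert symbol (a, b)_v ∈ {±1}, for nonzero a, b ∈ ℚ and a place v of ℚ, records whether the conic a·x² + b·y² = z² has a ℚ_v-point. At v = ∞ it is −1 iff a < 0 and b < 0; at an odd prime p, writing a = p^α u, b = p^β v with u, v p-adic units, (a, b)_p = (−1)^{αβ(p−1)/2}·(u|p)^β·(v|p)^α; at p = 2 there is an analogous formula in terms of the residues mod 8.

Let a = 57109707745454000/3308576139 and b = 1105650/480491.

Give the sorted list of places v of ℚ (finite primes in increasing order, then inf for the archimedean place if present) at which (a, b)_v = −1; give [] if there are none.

(a, b) ≡ (385, 6006) mod (ℚ^×)²; places V = {2, 3, 5, 7, 11, 13, 17, 19, 37, 41, 47, ∞}.
(a,b)_7: α=1, u≡6; β=1, v≡4 (mod 7); (6|7)=-1, (4|7)=+1; sign (−1)^1·-1^1·+1^1 = +1.
(a,b)_37: α=2, u≡13; β=0, v≡10 (mod 37); (13|37)=-1, (10|37)=+1; sign (−1)^0·-1^0·+1^2 = +1.
(a,b)_17: α=2, u≡11; β=0, v≡7 (mod 17); (11|17)=-1, (7|17)=-1; sign (−1)^0·-1^0·-1^2 = +1.
(a,b)_3: α=-4, u≡1; β=5, v≡1 (mod 3); (1|3)=+1, (1|3)=+1; sign (−1)^0·+1^5·+1^-4 = +1.
(a,b)_2: α=4, β=1; u≡1, v≡3 (mod 8); ε(u)ε(v)=0·1, αω(v)=4·1, βω(u)=1·0; sum ≡ 0  ⇒  +1.
(a,b)_41: α=-2, u≡18; β=0, v≡31 (mod 41); (18|41)=+1, (31|41)=+1; sign (−1)^0·+1^0·+1^-2 = +1.
(a,b)_5: α=3, u≡3; β=2, v≡1 (mod 5); (3|5)=-1, (1|5)=+1; sign (−1)^0·-1^2·+1^3 = +1.
(a,b)_19: α=2, u≡17; β=-2, v≡2 (mod 19); (17|19)=+1, (2|19)=-1; sign (−1)^0·+1^-2·-1^2 = +1.
(a,b)_11: α=-1, u≡2; β=-3, v≡2 (mod 11); (2|11)=-1, (2|11)=-1; sign (−1)^1·-1^-3·-1^-1 = -1.
(a,b)_47: α=-2, u≡12; β=0, v≡21 (mod 47); (12|47)=+1, (21|47)=+1; sign (−1)^0·+1^0·+1^-2 = +1.
(a,b)_13: α=4, u≡8; β=1, v≡11 (mod 13); (8|13)=-1, (11|13)=-1; sign (−1)^0·-1^1·-1^4 = -1.
(a,b)_∞: sgn(385)=+, sgn(6006)=+, so +1.
(385, 6006 / ℚ) ramifies at {11, 13}: a division algebra.

[11, 13]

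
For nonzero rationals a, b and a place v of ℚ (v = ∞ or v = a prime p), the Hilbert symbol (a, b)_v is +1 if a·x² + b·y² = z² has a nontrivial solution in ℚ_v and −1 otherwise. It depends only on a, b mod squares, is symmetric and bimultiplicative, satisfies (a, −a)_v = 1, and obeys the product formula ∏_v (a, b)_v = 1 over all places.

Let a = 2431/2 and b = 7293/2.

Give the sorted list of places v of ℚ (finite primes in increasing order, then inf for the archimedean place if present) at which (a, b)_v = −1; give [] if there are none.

[2, 3, 11, 17]

(a, b) ≡ (4862, 14586) mod (ℚ^×)²; places V = {2, 3, 11, 13, 17, ∞}.
(a,b)_13: α=1, u≡9; β=1, v≡1 (mod 13); (9|13)=+1, (1|13)=+1; sign (−1)^0·+1^1·+1^1 = +1.
(a,b)_3: α=0, u≡2; β=1, v≡2 (mod 3); (2|3)=-1, (2|3)=-1; sign (−1)^0·-1^1·-1^0 = -1.
(a,b)_∞: sgn(4862)=+, sgn(14586)=+, so +1.
(a,b)_11: α=1, u≡6; β=1, v≡7 (mod 11); (6|11)=-1, (7|11)=-1; sign (−1)^1·-1^1·-1^1 = -1.
(a,b)_2: α=-1, β=-1; u≡7, v≡5 (mod 8); ε(u)ε(v)=1·0, αω(v)=-1·1, βω(u)=-1·0; sum ≡ 1  ⇒  -1.
(a,b)_17: α=1, u≡12; β=1, v≡2 (mod 17); (12|17)=-1, (2|17)=+1; sign (−1)^0·-1^1·+1^1 = -1.
Ram(4862, 14586) = {2, 3, 11, 17}; no ℚ_2-point on the conic.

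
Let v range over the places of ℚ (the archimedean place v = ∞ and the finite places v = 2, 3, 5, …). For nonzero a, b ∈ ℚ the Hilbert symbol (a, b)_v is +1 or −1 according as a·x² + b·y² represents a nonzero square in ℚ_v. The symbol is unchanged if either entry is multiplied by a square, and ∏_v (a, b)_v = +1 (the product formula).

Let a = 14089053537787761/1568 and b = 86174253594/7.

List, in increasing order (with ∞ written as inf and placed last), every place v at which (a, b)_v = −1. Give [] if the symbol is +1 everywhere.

[2, 3, 13, 29]

(a, b) ≡ (2, 364182) mod (ℚ^×)²; places V = {2, 3, 7, 11, 13, 23, 29, ∞}.
(a,b)_29: α=2, u≡26; β=1, v≡22 (mod 29); (26|29)=-1, (22|29)=+1; sign (−1)^0·-1^1·+1^2 = -1.
(a,b)_11: α=0, u≡10; β=2, v≡5 (mod 11); (10|11)=-1, (5|11)=+1; sign (−1)^0·-1^2·+1^0 = +1.
(a,b)_7: α=-2, u≡2; β=-1, v≡2 (mod 7); (2|7)=+1, (2|7)=+1; sign (−1)^0·+1^-1·+1^-2 = +1.
(a,b)_13: α=6, u≡5; β=3, v≡4 (mod 13); (5|13)=-1, (4|13)=+1; sign (−1)^0·-1^3·+1^6 = -1.
(a,b)_3: α=8, u≡2; β=5, v≡2 (mod 3); (2|3)=-1, (2|3)=-1; sign (−1)^0·-1^5·-1^8 = -1.
(a,b)_∞: sgn(2)=+, sgn(364182)=+, so +1.
(a,b)_23: α=2, u≡2; β=1, v≡11 (mod 23); (2|23)=+1, (11|23)=-1; sign (−1)^0·+1^1·-1^2 = +1.
(a,b)_2: α=-5, β=1; u≡1, v≡3 (mod 8); ε(u)ε(v)=0·1, αω(v)=-5·1, βω(u)=1·0; sum ≡ 1  ⇒  -1.
Ram(2, 364182) = {2, 3, 13, 29}; no ℚ_2-point on the conic.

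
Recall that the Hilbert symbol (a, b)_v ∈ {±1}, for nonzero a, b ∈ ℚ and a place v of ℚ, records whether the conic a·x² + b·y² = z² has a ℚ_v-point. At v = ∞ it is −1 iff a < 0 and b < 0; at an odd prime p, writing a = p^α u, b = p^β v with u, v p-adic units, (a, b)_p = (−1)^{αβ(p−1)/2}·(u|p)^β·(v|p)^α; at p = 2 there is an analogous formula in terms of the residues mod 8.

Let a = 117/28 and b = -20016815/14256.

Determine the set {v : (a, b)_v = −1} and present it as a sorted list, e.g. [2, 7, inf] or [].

[2, 37]

(a, b) ≡ (91, -220184965) mod (ℚ^×)²; places V = {2, 3, 5, 7, 11, 13, 29, 37, 41, ∞}.
(a,b)_11: α=0, u≡3; β=-1, v≡8 (mod 11); (3|11)=+1, (8|11)=-1; sign (−1)^0·+1^-1·-1^0 = +1.
(a,b)_5: α=0, u≡4; β=1, v≡2 (mod 5); (4|5)=+1, (2|5)=-1; sign (−1)^0·+1^1·-1^0 = +1.
(a,b)_7: α=-1, u≡3; β=1, v≡1 (mod 7); (3|7)=-1, (1|7)=+1; sign (−1)^1·-1^1·+1^-1 = +1.
(a,b)_3: α=2, u≡1; β=-4, v≡2 (mod 3); (1|3)=+1, (2|3)=-1; sign (−1)^0·+1^-4·-1^2 = +1.
(a,b)_41: α=0, u≡32; β=1, v≡16 (mod 41); (32|41)=+1, (16|41)=+1; sign (−1)^0·+1^1·+1^0 = +1.
(a,b)_37: α=0, u≡24; β=1, v≡32 (mod 37); (24|37)=-1, (32|37)=-1; sign (−1)^0·-1^1·-1^0 = -1.
(a,b)_2: α=-2, β=-4; u≡3, v≡3 (mod 8); ε(u)ε(v)=1·1, αω(v)=-2·1, βω(u)=-4·1; sum ≡ 1  ⇒  -1.
(a,b)_∞: sgn(91)=+, sgn(-220184965)=−, so +1.
(a,b)_13: α=1, u≡11; β=1, v≡7 (mod 13); (11|13)=-1, (7|13)=-1; sign (−1)^0·-1^1·-1^1 = +1.
(a,b)_29: α=0, u≡28; β=1, v≡15 (mod 29); (28|29)=+1, (15|29)=-1; sign (−1)^0·+1^1·-1^0 = +1.
Ram(91, -220184965) = {2, 37}; no ℚ_2-point on the conic.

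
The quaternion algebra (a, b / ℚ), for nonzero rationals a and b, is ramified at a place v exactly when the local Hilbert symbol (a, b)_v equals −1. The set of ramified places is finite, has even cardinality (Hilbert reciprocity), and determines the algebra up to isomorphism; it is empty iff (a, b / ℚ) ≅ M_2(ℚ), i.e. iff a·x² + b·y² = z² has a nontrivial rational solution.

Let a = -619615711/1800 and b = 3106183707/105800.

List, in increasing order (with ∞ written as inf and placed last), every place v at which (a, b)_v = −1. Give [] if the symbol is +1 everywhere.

Mod squares: a ≡ -35438, b ≡ 23606. Check v ∈ {∞, 2, 3, 5, 11, 13, 17, 19, 23, 29, 37, 47}.
v=47: a=47^1·(≡10), b=47^0·(≡32) mod 47; (10|47)=-1, (32|47)=+1; (−1)^{1·0·23}·(-1)^0·(+1)^1 = +1.
v=37: a=37^0·(≡13), b=37^1·(≡36) mod 37; (13|37)=-1, (36|37)=+1; (−1)^{0·1·18}·(-1)^1·(+1)^0 = -1.
v=5: a=5^-2·(≡2), b=5^-2·(≡1) mod 5; (2|5)=-1, (1|5)=+1; (−1)^{-2·-2·2}·(-1)^-2·(+1)^-2 = +1.
v=23: a=23^0·(≡21), b=23^-2·(≡18) mod 23; (21|23)=-1, (18|23)=+1; (−1)^{0·-2·11}·(-1)^-2·(+1)^0 = +1.
v=3: a=3^-2·(≡1), b=3^6·(≡2) mod 3; (1|3)=+1, (2|3)=-1; (−1)^{-2·6·1}·(+1)^6·(-1)^-2 = +1.
v=∞: -35438 < 0 and 23606 > 0  ⇒  (a,b)_∞ = +1.
v=13: a=13^1·(≡4), b=13^0·(≡7) mod 13; (4|13)=+1, (7|13)=-1; (−1)^{1·0·6}·(+1)^0·(-1)^1 = -1.
v=17: a=17^2·(≡5), b=17^0·(≡5) mod 17; (5|17)=-1, (5|17)=-1; (−1)^{2·0·8}·(-1)^0·(-1)^2 = +1.
v=19: a=19^0·(≡16), b=19^2·(≡13) mod 19; (16|19)=+1, (13|19)=-1; (−1)^{0·2·9}·(+1)^2·(-1)^0 = +1.
v=2: v_2(a)=-3, v_2(b)=-3; units ≡ 1, 3 (mod 8); ε·ε+αω+βω = 0·1+-3·1+-3·0 ≡ 1  ⇒  (a,b)_2 = -1.
v=11: a=11^2·(≡4), b=11^1·(≡4) mod 11; (4|11)=+1, (4|11)=+1; (−1)^{2·1·5}·(+1)^1·(+1)^2 = +1.
v=29: a=29^1·(≡5), b=29^1·(≡21) mod 29; (5|29)=+1, (21|29)=-1; (−1)^{1·1·14}·(+1)^1·(-1)^1 = -1.
Ram(-35438, 23606) = {2, 13, 29, 37}; no ℚ_2-point on the conic.

[2, 13, 29, 37]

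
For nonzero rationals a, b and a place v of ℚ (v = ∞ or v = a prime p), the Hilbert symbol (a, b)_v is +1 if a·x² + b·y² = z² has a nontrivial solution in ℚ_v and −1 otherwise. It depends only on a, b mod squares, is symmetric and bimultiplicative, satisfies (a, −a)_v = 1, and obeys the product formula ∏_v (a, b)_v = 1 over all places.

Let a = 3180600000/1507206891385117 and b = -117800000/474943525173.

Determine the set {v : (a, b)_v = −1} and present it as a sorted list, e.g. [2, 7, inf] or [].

[2, 5, 19, 31]

(a, b) ≡ (114855, -38285) mod (ℚ^×)²; places V = {2, 3, 5, 13, 19, 29, 31, ∞}.
(a,b)_31: α=1, u≡14; β=1, v≡28 (mod 31); (14|31)=+1, (28|31)=+1; sign (−1)^1·+1^1·+1^1 = -1.
(a,b)_2: α=6, β=6; u≡7, v≡3 (mod 8); ε(u)ε(v)=1·1, αω(v)=6·1, βω(u)=6·0; sum ≡ 1  ⇒  -1.
(a,b)_13: α=-11, u≡5; β=-7, v≡11 (mod 13); (5|13)=-1, (11|13)=-1; sign (−1)^0·-1^-7·-1^-11 = +1.
(a,b)_3: α=3, u≡2; β=-2, v≡1 (mod 3); (2|3)=-1, (1|3)=+1; sign (−1)^0·-1^-2·+1^3 = +1.
(a,b)_19: α=1, u≡12; β=1, v≡12 (mod 19); (12|19)=-1, (12|19)=-1; sign (−1)^1·-1^1·-1^1 = -1.
(a,b)_∞: sgn(114855)=+, sgn(-38285)=−, so +1.
(a,b)_5: α=5, u≡1; β=5, v≡3 (mod 5); (1|5)=+1, (3|5)=-1; sign (−1)^0·+1^5·-1^5 = -1.
(a,b)_29: α=-2, u≡15; β=-2, v≡16 (mod 29); (15|29)=-1, (16|29)=+1; sign (−1)^0·-1^-2·+1^-2 = +1.
(114855, -38285 / ℚ) ramifies at {2, 5, 19, 31}: a division algebra.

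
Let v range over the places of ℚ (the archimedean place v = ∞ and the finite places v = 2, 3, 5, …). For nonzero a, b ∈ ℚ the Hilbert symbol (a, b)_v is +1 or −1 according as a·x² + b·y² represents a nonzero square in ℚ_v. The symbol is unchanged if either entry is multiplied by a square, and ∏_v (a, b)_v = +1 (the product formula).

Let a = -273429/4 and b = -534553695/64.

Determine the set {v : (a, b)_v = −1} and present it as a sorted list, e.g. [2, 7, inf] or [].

(a, b) ≡ (-30381, -59394855) mod (ℚ^×)²; places V = {2, 3, 5, 13, 17, 19, 23, 41, ∞}.
(a,b)_23: α=0, u≡16; β=1, v≡16 (mod 23); (16|23)=+1, (16|23)=+1; sign (−1)^0·+1^1·+1^0 = +1.
(a,b)_19: α=1, u≡17; β=1, v≡5 (mod 19); (17|19)=+1, (5|19)=+1; sign (−1)^1·+1^1·+1^1 = -1.
(a,b)_∞: sgn(-30381)=−, sgn(-59394855)=−, so -1.
(a,b)_3: α=3, u≡1; β=3, v≡2 (mod 3); (1|3)=+1, (2|3)=-1; sign (−1)^1·+1^3·-1^3 = +1.
(a,b)_17: α=0, u≡4; β=1, v≡16 (mod 17); (4|17)=+1, (16|17)=+1; sign (−1)^0·+1^1·+1^0 = +1.
(a,b)_5: α=0, u≡4; β=1, v≡4 (mod 5); (4|5)=+1, (4|5)=+1; sign (−1)^0·+1^1·+1^0 = +1.
(a,b)_41: α=1, u≡24; β=1, v≡1 (mod 41); (24|41)=-1, (1|41)=+1; sign (−1)^0·-1^1·+1^1 = -1.
(a,b)_2: α=-2, β=-6; u≡3, v≡1 (mod 8); ε(u)ε(v)=1·0, αω(v)=-2·0, βω(u)=-6·1; sum ≡ 0  ⇒  +1.
(a,b)_13: α=1, u≡10; β=1, v≡8 (mod 13); (10|13)=+1, (8|13)=-1; sign (−1)^0·+1^1·-1^1 = -1.
(-30381, -59394855 / ℚ) ramifies at {13, 19, 41, ∞}: a division algebra.

[13, 19, 41, inf]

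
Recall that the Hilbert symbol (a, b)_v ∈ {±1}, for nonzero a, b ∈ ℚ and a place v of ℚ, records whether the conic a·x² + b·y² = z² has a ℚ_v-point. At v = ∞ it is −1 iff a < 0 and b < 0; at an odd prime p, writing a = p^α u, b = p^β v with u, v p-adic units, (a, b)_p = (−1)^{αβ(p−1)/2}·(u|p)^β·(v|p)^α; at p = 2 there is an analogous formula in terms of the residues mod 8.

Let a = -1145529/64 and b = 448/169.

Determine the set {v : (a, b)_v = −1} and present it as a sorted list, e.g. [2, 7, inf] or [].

[2, 11]

(a, b) ≡ (-127281, 7) mod (ℚ^×)²; places V = {2, 3, 7, 11, 13, 19, 29, ∞}.
(a,b)_19: α=1, u≡13; β=0, v≡4 (mod 19); (13|19)=-1, (4|19)=+1; sign (−1)^0·-1^0·+1^1 = +1.
(a,b)_3: α=3, u≡2; β=0, v≡1 (mod 3); (2|3)=-1, (1|3)=+1; sign (−1)^0·-1^0·+1^3 = +1.
(a,b)_7: α=1, u≡6; β=1, v≡1 (mod 7); (6|7)=-1, (1|7)=+1; sign (−1)^1·-1^1·+1^1 = +1.
(a,b)_11: α=1, u≡1; β=0, v≡2 (mod 11); (1|11)=+1, (2|11)=-1; sign (−1)^0·+1^0·-1^1 = -1.
(a,b)_13: α=0, u≡8; β=-2, v≡6 (mod 13); (8|13)=-1, (6|13)=-1; sign (−1)^0·-1^-2·-1^0 = +1.
(a,b)_2: α=-6, β=6; u≡7, v≡7 (mod 8); ε(u)ε(v)=1·1, αω(v)=-6·0, βω(u)=6·0; sum ≡ 1  ⇒  -1.
(a,b)_29: α=1, u≡14; β=0, v≡9 (mod 29); (14|29)=-1, (9|29)=+1; sign (−1)^0·-1^0·+1^1 = +1.
(a,b)_∞: sgn(-127281)=−, sgn(7)=+, so +1.
Ram(-127281, 7) = {2, 11}; no ℚ_2-point on the conic.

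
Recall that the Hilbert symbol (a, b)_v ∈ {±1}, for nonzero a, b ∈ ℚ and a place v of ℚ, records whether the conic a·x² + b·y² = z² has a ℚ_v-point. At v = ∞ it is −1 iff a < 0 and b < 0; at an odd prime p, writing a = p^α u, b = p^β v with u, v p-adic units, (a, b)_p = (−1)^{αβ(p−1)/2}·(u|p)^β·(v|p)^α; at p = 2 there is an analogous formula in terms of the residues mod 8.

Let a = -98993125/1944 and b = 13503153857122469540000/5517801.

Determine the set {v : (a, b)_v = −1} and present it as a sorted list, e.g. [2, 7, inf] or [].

[2, 3, 7, 13]

(a, b) ≡ (-7854, 26) mod (ℚ^×)²; places V = {2, 3, 5, 7, 11, 13, 17, 19, 29, ∞}.
(a,b)_17: α=1, u≡12; β=4, v≡15 (mod 17); (12|17)=-1, (15|17)=+1; sign (−1)^0·-1^4·+1^1 = +1.
(a,b)_∞: sgn(-7854)=−, sgn(26)=+, so +1.
(a,b)_7: α=1, u≡3; β=6, v≡3 (mod 7); (3|7)=-1, (3|7)=-1; sign (−1)^0·-1^6·-1^1 = -1.
(a,b)_2: α=-3, β=5; u≡1, v≡5 (mod 8); ε(u)ε(v)=0·0, αω(v)=-3·1, βω(u)=5·0; sum ≡ 1  ⇒  -1.
(a,b)_29: α=0, u≡28; β=-2, v≡19 (mod 29); (28|29)=+1, (19|29)=-1; sign (−1)^0·+1^-2·-1^0 = +1.
(a,b)_13: α=0, u≡6; β=1, v≡6 (mod 13); (6|13)=-1, (6|13)=-1; sign (−1)^0·-1^1·-1^0 = -1.
(a,b)_5: α=4, u≡4; β=4, v≡4 (mod 5); (4|5)=+1, (4|5)=+1; sign (−1)^0·+1^4·+1^4 = +1.
(a,b)_19: α=0, u≡8; β=2, v≡7 (mod 19); (8|19)=-1, (7|19)=+1; sign (−1)^0·-1^2·+1^0 = +1.
(a,b)_11: α=3, u≡5; β=4, v≡3 (mod 11); (5|11)=+1, (3|11)=+1; sign (−1)^0·+1^4·+1^3 = +1.
(a,b)_3: α=-5, u≡1; β=-8, v≡2 (mod 3); (1|3)=+1, (2|3)=-1; sign (−1)^0·+1^-8·-1^-5 = -1.
(-7854, 26 / ℚ) ramifies at {2, 3, 7, 13}: a division algebra.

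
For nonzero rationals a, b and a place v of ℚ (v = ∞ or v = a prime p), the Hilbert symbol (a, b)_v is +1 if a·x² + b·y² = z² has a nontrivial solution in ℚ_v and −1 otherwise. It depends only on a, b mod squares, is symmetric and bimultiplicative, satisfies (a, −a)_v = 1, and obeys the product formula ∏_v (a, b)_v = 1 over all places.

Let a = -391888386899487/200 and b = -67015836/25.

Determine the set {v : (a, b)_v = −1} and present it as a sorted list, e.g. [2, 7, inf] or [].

[17, inf]

(a, b) ≡ (-46, -391) mod (ℚ^×)²; places V = {2, 3, 5, 17, 23, ∞}.
(a,b)_23: α=5, u≡15; β=3, v≡6 (mod 23); (15|23)=-1, (6|23)=+1; sign (−1)^1·-1^3·+1^5 = +1.
(a,b)_5: α=-2, u≡1; β=-2, v≡4 (mod 5); (1|5)=+1, (4|5)=+1; sign (−1)^0·+1^-2·+1^-2 = +1.
(a,b)_3: α=6, u≡2; β=4, v≡2 (mod 3); (2|3)=-1, (2|3)=-1; sign (−1)^0·-1^4·-1^6 = +1.
(a,b)_∞: sgn(-46)=−, sgn(-391)=−, so -1.
(a,b)_2: α=-3, β=2; u≡1, v≡1 (mod 8); ε(u)ε(v)=0·0, αω(v)=-3·0, βω(u)=2·0; sum ≡ 0  ⇒  +1.
(a,b)_17: α=4, u≡5; β=1, v≡7 (mod 17); (5|17)=-1, (7|17)=-1; sign (−1)^0·-1^1·-1^4 = -1.
|Ram(-46, -391)| = 2, even; anisotropic at {17, ∞}.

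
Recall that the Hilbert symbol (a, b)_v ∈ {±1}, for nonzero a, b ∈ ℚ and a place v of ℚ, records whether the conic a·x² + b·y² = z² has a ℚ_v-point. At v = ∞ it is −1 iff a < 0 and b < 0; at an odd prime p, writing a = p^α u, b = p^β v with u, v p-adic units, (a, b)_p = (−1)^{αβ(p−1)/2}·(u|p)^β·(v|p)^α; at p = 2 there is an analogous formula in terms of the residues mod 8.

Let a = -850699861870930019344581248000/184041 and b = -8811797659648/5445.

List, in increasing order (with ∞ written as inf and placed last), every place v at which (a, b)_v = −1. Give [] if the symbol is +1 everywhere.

[5, 19, 37, inf]

(a, b) ≡ (-2344505, -1964315) mod (ℚ^×)²; places V = {2, 3, 5, 7, 11, 13, 19, 23, 29, 31, 37, ∞}.
(a,b)_23: α=3, u≡18; β=1, v≡10 (mod 23); (18|23)=+1, (10|23)=-1; sign (−1)^1·+1^1·-1^3 = +1.
(a,b)_7: α=2, u≡3; β=0, v≡4 (mod 7); (3|7)=-1, (4|7)=+1; sign (−1)^0·-1^0·+1^2 = +1.
(a,b)_37: α=5, u≡27; β=2, v≡15 (mod 37); (27|37)=+1, (15|37)=-1; sign (−1)^0·+1^2·-1^5 = -1.
(a,b)_13: α=-2, u≡5; β=0, v≡11 (mod 13); (5|13)=-1, (11|13)=-1; sign (−1)^0·-1^0·-1^-2 = +1.
(a,b)_19: α=3, u≡14; β=1, v≡18 (mod 19); (14|19)=-1, (18|19)=-1; sign (−1)^1·-1^1·-1^3 = -1.
(a,b)_3: α=-2, u≡1; β=-2, v≡1 (mod 3); (1|3)=+1, (1|3)=+1; sign (−1)^0·+1^-2·+1^-2 = +1.
(a,b)_29: α=3, u≡9; β=1, v≡9 (mod 29); (9|29)=+1, (9|29)=+1; sign (−1)^0·+1^1·+1^3 = +1.
(a,b)_31: α=2, u≡16; β=1, v≡24 (mod 31); (16|31)=+1, (24|31)=-1; sign (−1)^0·+1^1·-1^2 = +1.
(a,b)_5: α=3, u≡1; β=-1, v≡3 (mod 5); (1|5)=+1, (3|5)=-1; sign (−1)^0·+1^-1·-1^3 = -1.
(a,b)_11: α=-2, u≡10; β=-2, v≡6 (mod 11); (10|11)=-1, (6|11)=-1; sign (−1)^0·-1^-2·-1^-2 = +1.
(a,b)_∞: sgn(-2344505)=−, sgn(-1964315)=−, so -1.
(a,b)_2: α=10, β=14; u≡7, v≡5 (mod 8); ε(u)ε(v)=1·0, αω(v)=10·1, βω(u)=14·0; sum ≡ 0  ⇒  +1.
Ram(-2344505, -1964315) = {5, 19, 37, ∞}; no ℚ_5-point on the conic.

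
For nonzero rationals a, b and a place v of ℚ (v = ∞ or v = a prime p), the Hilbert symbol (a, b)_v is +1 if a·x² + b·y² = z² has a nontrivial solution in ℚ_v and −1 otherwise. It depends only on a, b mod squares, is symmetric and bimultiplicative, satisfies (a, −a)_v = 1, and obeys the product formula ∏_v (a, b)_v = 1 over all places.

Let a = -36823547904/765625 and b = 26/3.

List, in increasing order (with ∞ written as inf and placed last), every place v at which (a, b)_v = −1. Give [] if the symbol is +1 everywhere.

[2, 13]

Mod squares: a ≡ -13299, b ≡ 78. Check v ∈ {∞, 2, 3, 5, 7, 11, 13, 31}.
v=11: a=11^1·(≡3), b=11^0·(≡5) mod 11; (3|11)=+1, (5|11)=+1; (−1)^{1·0·5}·(+1)^0·(+1)^1 = +1.
v=2: v_2(a)=14, v_2(b)=1; units ≡ 5, 7 (mod 8); ε·ε+αω+βω = 0·1+14·0+1·1 ≡ 1  ⇒  (a,b)_2 = -1.
v=3: a=3^1·(≡1), b=3^-1·(≡2) mod 3; (1|3)=+1, (2|3)=-1; (−1)^{1·-1·1}·(+1)^-1·(-1)^1 = +1.
v=5: a=5^-6·(≡4), b=5^0·(≡2) mod 5; (4|5)=+1, (2|5)=-1; (−1)^{-6·0·2}·(+1)^0·(-1)^-6 = +1.
v=∞: -13299 < 0 and 78 > 0  ⇒  (a,b)_∞ = +1.
v=31: a=31^1·(≡14), b=31^0·(≡19) mod 31; (14|31)=+1, (19|31)=+1; (−1)^{1·0·15}·(+1)^0·(+1)^1 = +1.
v=13: a=13^3·(≡1), b=13^1·(≡5) mod 13; (1|13)=+1, (5|13)=-1; (−1)^{3·1·6}·(+1)^1·(-1)^3 = -1.
v=7: a=7^-2·(≡4), b=7^0·(≡4) mod 7; (4|7)=+1, (4|7)=+1; (−1)^{-2·0·3}·(+1)^0·(+1)^-2 = +1.
(-13299, 78 / ℚ) ramifies at {2, 13}: a division algebra.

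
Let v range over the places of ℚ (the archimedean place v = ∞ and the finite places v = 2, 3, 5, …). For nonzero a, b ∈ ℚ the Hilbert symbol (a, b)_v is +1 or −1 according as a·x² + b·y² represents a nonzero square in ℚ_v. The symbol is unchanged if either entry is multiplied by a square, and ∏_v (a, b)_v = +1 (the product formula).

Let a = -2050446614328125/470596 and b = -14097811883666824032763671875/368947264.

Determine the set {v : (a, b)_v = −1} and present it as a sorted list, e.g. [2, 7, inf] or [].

[5, inf]

Mod squares: a ≡ -437, b ≡ -155. Check v ∈ {∞, 2, 5, 7, 13, 19, 23, 31, 43}.
v=13: a=13^2·(≡6), b=13^4·(≡12) mod 13; (6|13)=-1, (12|13)=+1; (−1)^{2·4·6}·(-1)^4·(+1)^2 = +1.
v=19: a=19^1·(≡12), b=19^2·(≡17) mod 19; (12|19)=-1, (17|19)=+1; (−1)^{1·2·9}·(-1)^2·(+1)^1 = +1.
v=31: a=31^2·(≡25), b=31^5·(≡13) mod 31; (25|31)=+1, (13|31)=-1; (−1)^{2·5·15}·(+1)^5·(-1)^2 = +1.
v=7: a=7^-6·(≡2), b=7^-8·(≡5) mod 7; (2|7)=+1, (5|7)=-1; (−1)^{-6·-8·3}·(+1)^-8·(-1)^-6 = +1.
v=2: v_2(a)=-2, v_2(b)=-6; units ≡ 3, 5 (mod 8); ε·ε+αω+βω = 1·0+-2·1+-6·1 ≡ 0  ⇒  (a,b)_2 = +1.
v=43: a=43^2·(≡13), b=43^2·(≡4) mod 43; (13|43)=+1, (4|43)=+1; (−1)^{2·2·21}·(+1)^2·(+1)^2 = +1.
v=5: a=5^6·(≡3), b=5^11·(≡1) mod 5; (3|5)=-1, (1|5)=+1; (−1)^{6·11·2}·(-1)^11·(+1)^6 = -1.
v=23: a=23^1·(≡16), b=23^2·(≡8) mod 23; (16|23)=+1, (8|23)=+1; (−1)^{1·2·11}·(+1)^2·(+1)^1 = +1.
v=∞: -437 < 0 and -155 < 0  ⇒  (a,b)_∞ = -1.
(-437, -155 / ℚ) ramifies at {5, ∞}: a division algebra.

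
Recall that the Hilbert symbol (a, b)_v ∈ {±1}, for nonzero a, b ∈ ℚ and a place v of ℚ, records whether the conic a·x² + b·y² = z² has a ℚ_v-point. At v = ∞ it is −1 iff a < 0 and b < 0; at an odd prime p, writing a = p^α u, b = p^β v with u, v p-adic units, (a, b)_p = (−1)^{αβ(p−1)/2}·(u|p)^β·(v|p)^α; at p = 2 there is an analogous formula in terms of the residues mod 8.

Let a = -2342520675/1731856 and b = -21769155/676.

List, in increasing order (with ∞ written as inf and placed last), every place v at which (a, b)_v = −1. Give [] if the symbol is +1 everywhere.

(a, b) ≡ (-86043, -268755) mod (ℚ^×)²; places V = {2, 3, 5, 7, 11, 13, 19, 23, 29, 41, 43, 47, ∞}.
(a,b)_∞: sgn(-86043)=−, sgn(-268755)=−, so -1.
(a,b)_11: α=2, u≡10; β=0, v≡2 (mod 11); (10|11)=-1, (2|11)=-1; sign (−1)^0·-1^0·-1^2 = +1.
(a,b)_23: α=1, u≡18; β=1, v≡14 (mod 23); (18|23)=+1, (14|23)=-1; sign (−1)^1·+1^1·-1^1 = +1.
(a,b)_47: α=-2, u≡17; β=0, v≡30 (mod 47); (17|47)=+1, (30|47)=-1; sign (−1)^0·+1^0·-1^-2 = +1.
(a,b)_5: α=2, u≡3; β=1, v≡4 (mod 5); (3|5)=-1, (4|5)=+1; sign (−1)^0·-1^1·+1^2 = -1.
(a,b)_7: α=-2, u≡2; β=0, v≡3 (mod 7); (2|7)=+1, (3|7)=-1; sign (−1)^0·+1^0·-1^-2 = +1.
(a,b)_13: α=0, u≡10; β=-2, v≡2 (mod 13); (10|13)=+1, (2|13)=-1; sign (−1)^0·+1^-2·-1^0 = +1.
(a,b)_29: α=1, u≡5; β=0, v≡8 (mod 29); (5|29)=+1, (8|29)=-1; sign (−1)^0·+1^0·-1^1 = -1.
(a,b)_2: α=-4, β=-2; u≡5, v≡5 (mod 8); ε(u)ε(v)=0·0, αω(v)=-4·1, βω(u)=-2·1; sum ≡ 0  ⇒  +1.
(a,b)_3: α=3, u≡2; β=5, v≡1 (mod 3); (2|3)=-1, (1|3)=+1; sign (−1)^1·-1^5·+1^3 = +1.
(a,b)_41: α=0, u≡1; β=1, v≡10 (mod 41); (1|41)=+1, (10|41)=+1; sign (−1)^0·+1^1·+1^0 = +1.
(a,b)_19: α=0, u≡10; β=1, v≡8 (mod 19); (10|19)=-1, (8|19)=-1; sign (−1)^0·-1^1·-1^0 = -1.
(a,b)_43: α=1, u≡33; β=0, v≡23 (mod 43); (33|43)=-1, (23|43)=+1; sign (−1)^0·-1^0·+1^1 = +1.
|Ram(-86043, -268755)| = 4, even; anisotropic at {5, 19, 29, ∞}.

[5, 19, 29, inf]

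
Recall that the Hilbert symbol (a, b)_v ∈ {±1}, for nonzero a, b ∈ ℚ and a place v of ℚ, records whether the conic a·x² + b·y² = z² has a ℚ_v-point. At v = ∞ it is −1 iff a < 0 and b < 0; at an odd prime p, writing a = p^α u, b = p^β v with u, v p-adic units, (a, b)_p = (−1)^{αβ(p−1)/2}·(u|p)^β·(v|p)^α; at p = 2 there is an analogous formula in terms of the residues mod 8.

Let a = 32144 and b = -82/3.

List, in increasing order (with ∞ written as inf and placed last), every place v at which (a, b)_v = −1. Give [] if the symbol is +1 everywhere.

[3, 41]

Mod squares: a ≡ 41, b ≡ -246. Check v ∈ {∞, 2, 3, 7, 41}.
v=41: a=41^1·(≡5), b=41^1·(≡13) mod 41; (5|41)=+1, (13|41)=-1; (−1)^{1·1·20}·(+1)^1·(-1)^1 = -1.
v=7: a=7^2·(≡5), b=7^0·(≡3) mod 7; (5|7)=-1, (3|7)=-1; (−1)^{2·0·3}·(-1)^0·(-1)^2 = +1.
v=2: v_2(a)=4, v_2(b)=1; units ≡ 1, 5 (mod 8); ε·ε+αω+βω = 0·0+4·1+1·0 ≡ 0  ⇒  (a,b)_2 = +1.
v=3: a=3^0·(≡2), b=3^-1·(≡2) mod 3; (2|3)=-1, (2|3)=-1; (−1)^{0·-1·1}·(-1)^-1·(-1)^0 = -1.
v=∞: 41 > 0 and -246 < 0  ⇒  (a,b)_∞ = +1.
Ram(41, -246) = {3, 41}; no ℚ_3-point on the conic.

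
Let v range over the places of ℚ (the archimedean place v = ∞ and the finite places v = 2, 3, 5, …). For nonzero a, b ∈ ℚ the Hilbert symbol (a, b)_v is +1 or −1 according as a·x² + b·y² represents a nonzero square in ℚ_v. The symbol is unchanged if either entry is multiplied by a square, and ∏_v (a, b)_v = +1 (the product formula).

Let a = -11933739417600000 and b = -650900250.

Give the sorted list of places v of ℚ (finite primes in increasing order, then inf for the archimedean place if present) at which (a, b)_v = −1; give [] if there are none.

[11, inf]

Mod squares: a ≡ -1365, b ≡ -10010. Check v ∈ {∞, 2, 3, 5, 7, 11, 13, 17}.
v=11: a=11^2·(≡6), b=11^1·(≡1) mod 11; (6|11)=-1, (1|11)=+1; (−1)^{2·1·5}·(-1)^1·(+1)^2 = -1.
v=3: a=3^3·(≡1), b=3^2·(≡1) mod 3; (1|3)=+1, (1|3)=+1; (−1)^{3·2·1}·(+1)^2·(+1)^3 = +1.
v=13: a=13^1·(≡9), b=13^1·(≡3) mod 13; (9|13)=+1, (3|13)=+1; (−1)^{1·1·6}·(+1)^1·(+1)^1 = +1.
v=2: v_2(a)=18, v_2(b)=1; units ≡ 3, 3 (mod 8); ε·ε+αω+βω = 1·1+18·1+1·1 ≡ 0  ⇒  (a,b)_2 = +1.
v=7: a=7^3·(≡1), b=7^1·(≡3) mod 7; (1|7)=+1, (3|7)=-1; (−1)^{3·1·3}·(+1)^1·(-1)^3 = +1.
v=∞: -1365 < 0 and -10010 < 0  ⇒  (a,b)_∞ = -1.
v=17: a=17^0·(≡10), b=17^2·(≡12) mod 17; (10|17)=-1, (12|17)=-1; (−1)^{0·2·8}·(-1)^2·(-1)^0 = +1.
v=5: a=5^5·(≡3), b=5^3·(≡3) mod 5; (3|5)=-1, (3|5)=-1; (−1)^{5·3·2}·(-1)^3·(-1)^5 = +1.
(-1365, -10010 / ℚ) ramifies at {11, ∞}: a division algebra.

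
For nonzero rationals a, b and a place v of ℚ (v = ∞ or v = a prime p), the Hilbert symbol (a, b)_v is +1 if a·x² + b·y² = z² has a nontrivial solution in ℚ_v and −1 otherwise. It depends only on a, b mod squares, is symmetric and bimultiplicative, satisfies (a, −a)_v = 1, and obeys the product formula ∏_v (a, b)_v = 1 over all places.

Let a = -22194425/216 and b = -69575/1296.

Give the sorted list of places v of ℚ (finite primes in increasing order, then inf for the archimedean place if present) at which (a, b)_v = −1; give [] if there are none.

[11, inf]

Mod squares: a ≡ -44022, b ≡ -23. Check v ∈ {∞, 2, 3, 5, 11, 23, 29}.
v=3: a=3^-3·(≡2), b=3^-4·(≡1) mod 3; (2|3)=-1, (1|3)=+1; (−1)^{-3·-4·1}·(-1)^-4·(+1)^-3 = +1.
v=29: a=29^1·(≡10), b=29^0·(≡23) mod 29; (10|29)=-1, (23|29)=+1; (−1)^{1·0·14}·(-1)^0·(+1)^1 = +1.
v=23: a=23^1·(≡4), b=23^1·(≡10) mod 23; (4|23)=+1, (10|23)=-1; (−1)^{1·1·11}·(+1)^1·(-1)^1 = +1.
v=2: v_2(a)=-3, v_2(b)=-4; units ≡ 5, 1 (mod 8); ε·ε+αω+βω = 0·0+-3·0+-4·1 ≡ 0  ⇒  (a,b)_2 = +1.
v=5: a=5^2·(≡3), b=5^2·(≡2) mod 5; (3|5)=-1, (2|5)=-1; (−1)^{2·2·2}·(-1)^2·(-1)^2 = +1.
v=11: a=11^3·(≡8), b=11^2·(≡7) mod 11; (8|11)=-1, (7|11)=-1; (−1)^{3·2·5}·(-1)^2·(-1)^3 = -1.
v=∞: -44022 < 0 and -23 < 0  ⇒  (a,b)_∞ = -1.
|Ram(-44022, -23)| = 2, even; anisotropic at {11, ∞}.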